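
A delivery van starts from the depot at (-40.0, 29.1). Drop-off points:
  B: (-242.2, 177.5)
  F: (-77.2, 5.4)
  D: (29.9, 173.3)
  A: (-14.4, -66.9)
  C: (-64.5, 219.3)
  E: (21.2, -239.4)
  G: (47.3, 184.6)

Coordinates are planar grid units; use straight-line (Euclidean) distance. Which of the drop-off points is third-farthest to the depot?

C

Distances from the depot ((-40.0, 29.1)):
E: 275.4
B: 250.8
C: 191.8
G: 178.3
D: 160.2
A: 99.4
F: 44.1
The third-farthest is C at 191.8.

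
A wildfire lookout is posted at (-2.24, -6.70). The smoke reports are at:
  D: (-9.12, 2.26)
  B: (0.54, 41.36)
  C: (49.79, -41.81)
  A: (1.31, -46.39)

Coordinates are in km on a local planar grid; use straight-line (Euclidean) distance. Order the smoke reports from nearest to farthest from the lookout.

D, A, B, C

Distances from the lookout:
D (-9.12, 2.26): 11.3 km
A (1.31, -46.39): 39.8 km
B (0.54, 41.36): 48.1 km
C (49.79, -41.81): 62.8 km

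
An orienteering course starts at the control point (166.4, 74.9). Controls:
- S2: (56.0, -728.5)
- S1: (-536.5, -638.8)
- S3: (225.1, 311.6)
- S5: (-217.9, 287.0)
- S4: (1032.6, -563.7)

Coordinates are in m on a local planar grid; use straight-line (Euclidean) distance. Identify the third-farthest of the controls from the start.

S2

Distances from the start ((166.4, 74.9)):
S4: 1076.2 m
S1: 1001.7 m
S2: 810.9 m
S5: 438.9 m
S3: 243.9 m
The third-farthest is S2 at 810.9 m.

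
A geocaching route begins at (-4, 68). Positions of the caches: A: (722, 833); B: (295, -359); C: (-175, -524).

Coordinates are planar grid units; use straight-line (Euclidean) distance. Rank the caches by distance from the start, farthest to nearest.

A, C, B

Computing each straight-line distance from (-4, 68):
A (722, 833): 1054.7
C (-175, -524): 616.2
B (295, -359): 521.3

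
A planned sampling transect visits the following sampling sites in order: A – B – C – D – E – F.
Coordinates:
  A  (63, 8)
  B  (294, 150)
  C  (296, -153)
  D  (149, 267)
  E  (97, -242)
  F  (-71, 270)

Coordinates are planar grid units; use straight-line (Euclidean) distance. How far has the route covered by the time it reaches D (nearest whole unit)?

Leg distances:
A→B: 271.2  (cumulative 271.2)
B→C: 303.0  (cumulative 574.2)
C→D: 445.0  (cumulative 1019.1)
Cumulative distance at D ≈ 1019.

1019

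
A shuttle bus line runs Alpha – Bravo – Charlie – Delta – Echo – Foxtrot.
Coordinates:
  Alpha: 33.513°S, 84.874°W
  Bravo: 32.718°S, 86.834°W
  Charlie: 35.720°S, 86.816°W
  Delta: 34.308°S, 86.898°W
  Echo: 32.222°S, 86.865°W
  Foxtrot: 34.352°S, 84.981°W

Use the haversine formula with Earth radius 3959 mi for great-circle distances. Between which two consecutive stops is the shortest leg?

Leg distances:
Alpha→Bravo: 126.0 mi
Bravo→Charlie: 207.4 mi
Charlie→Delta: 97.7 mi
Delta→Echo: 144.2 mi
Echo→Foxtrot: 183.0 mi
The shortest leg is Charlie–Delta at 97.7 mi.

Charlie–Delta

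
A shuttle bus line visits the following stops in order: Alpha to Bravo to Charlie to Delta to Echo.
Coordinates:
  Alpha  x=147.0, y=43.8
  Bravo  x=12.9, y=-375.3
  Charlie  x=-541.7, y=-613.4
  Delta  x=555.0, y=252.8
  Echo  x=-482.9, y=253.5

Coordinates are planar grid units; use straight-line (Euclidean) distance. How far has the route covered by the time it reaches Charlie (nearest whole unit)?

Leg distances:
Alpha→Bravo: 440.0  (cumulative 440.0)
Bravo→Charlie: 603.6  (cumulative 1043.6)
Cumulative distance at Charlie ≈ 1044.

1044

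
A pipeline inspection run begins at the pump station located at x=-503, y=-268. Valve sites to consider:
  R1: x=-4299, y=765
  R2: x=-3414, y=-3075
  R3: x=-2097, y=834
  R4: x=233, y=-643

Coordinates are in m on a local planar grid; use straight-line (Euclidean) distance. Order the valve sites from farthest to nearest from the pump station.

R2, R1, R3, R4

Distance from the pump station at x=-503, y=-268 to each:
R2 x=-3414, y=-3075: 4043.9 m
R1 x=-4299, y=765: 3934.0 m
R3 x=-2097, y=834: 1937.8 m
R4 x=233, y=-643: 826.0 m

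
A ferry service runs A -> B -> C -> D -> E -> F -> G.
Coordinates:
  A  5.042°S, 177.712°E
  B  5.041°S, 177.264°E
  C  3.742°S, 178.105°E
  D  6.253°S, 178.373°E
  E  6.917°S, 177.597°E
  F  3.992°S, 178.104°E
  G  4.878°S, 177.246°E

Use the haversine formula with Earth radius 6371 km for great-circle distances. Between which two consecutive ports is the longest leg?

E–F

Leg distances:
A→B: 49.6 km
B→C: 171.9 km
C→D: 280.8 km
D→E: 113.1 km
E→F: 330.1 km
F→G: 136.9 km
The longest leg is E–F at 330.1 km.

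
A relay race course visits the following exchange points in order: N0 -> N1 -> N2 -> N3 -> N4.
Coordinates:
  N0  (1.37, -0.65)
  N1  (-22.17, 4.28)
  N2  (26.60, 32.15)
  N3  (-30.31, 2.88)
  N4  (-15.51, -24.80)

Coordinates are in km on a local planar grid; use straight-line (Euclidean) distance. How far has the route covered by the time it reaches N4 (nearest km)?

Leg distances:
N0→N1: 24.1 km  (cumulative 24.1 km)
N1→N2: 56.2 km  (cumulative 80.2 km)
N2→N3: 64.0 km  (cumulative 144.2 km)
N3→N4: 31.4 km  (cumulative 175.6 km)
Cumulative distance at N4 ≈ 176 km.

176 km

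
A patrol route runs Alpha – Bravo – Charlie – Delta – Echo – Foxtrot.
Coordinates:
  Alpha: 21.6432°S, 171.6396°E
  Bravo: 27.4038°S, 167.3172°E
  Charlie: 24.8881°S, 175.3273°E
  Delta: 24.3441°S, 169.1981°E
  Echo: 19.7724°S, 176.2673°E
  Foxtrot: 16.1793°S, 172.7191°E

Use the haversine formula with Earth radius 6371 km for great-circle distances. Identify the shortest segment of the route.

Echo–Foxtrot

Leg distances:
Alpha→Bravo: 775.4 km
Bravo→Charlie: 846.8 km
Charlie→Delta: 622.5 km
Delta→Echo: 888.1 km
Echo→Foxtrot: 548.1 km
The shortest leg is Echo–Foxtrot at 548.1 km.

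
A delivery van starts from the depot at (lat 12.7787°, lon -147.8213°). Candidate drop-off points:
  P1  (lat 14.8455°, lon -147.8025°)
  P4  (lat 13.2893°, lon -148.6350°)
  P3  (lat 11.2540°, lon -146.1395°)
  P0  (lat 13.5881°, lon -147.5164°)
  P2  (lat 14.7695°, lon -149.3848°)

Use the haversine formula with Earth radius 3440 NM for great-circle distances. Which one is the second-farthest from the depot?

P3

Distances from the depot ((lat 12.7787°, lon -147.8213°)):
P2: 150.3 NM
P3: 134.7 NM
P1: 124.1 NM
P4: 56.6 NM
P0: 51.8 NM
The second-farthest is P3 at 134.7 NM.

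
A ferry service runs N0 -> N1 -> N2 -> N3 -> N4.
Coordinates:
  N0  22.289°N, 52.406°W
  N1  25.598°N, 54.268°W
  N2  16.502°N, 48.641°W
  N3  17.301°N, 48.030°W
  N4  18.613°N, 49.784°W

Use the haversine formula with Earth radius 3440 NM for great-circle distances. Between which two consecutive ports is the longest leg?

N1–N2

Leg distances:
N0→N1: 223.4 NM
N1→N2: 630.4 NM
N2→N3: 59.4 NM
N3→N4: 127.4 NM
The longest leg is N1–N2 at 630.4 NM.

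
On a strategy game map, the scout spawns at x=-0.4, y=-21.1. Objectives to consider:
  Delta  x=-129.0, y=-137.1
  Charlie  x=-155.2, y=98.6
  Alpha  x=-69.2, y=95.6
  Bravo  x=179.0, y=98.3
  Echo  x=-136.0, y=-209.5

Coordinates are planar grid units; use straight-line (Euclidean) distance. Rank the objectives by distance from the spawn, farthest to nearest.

Computing each straight-line distance from x=-0.4, y=-21.1:
Echo x=-136.0, y=-209.5: 232.1
Bravo x=179.0, y=98.3: 215.5
Charlie x=-155.2, y=98.6: 195.7
Delta x=-129.0, y=-137.1: 173.2
Alpha x=-69.2, y=95.6: 135.5

Echo, Bravo, Charlie, Delta, Alpha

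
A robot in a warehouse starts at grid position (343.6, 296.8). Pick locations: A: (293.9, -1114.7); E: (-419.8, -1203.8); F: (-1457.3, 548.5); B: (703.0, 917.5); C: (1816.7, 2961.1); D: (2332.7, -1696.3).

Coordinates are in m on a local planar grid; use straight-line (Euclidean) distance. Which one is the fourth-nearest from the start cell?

Distances from the start cell ((343.6, 296.8)):
B: 717.2 m
A: 1412.4 m
E: 1683.6 m
F: 1818.4 m
D: 2815.8 m
C: 3044.4 m
The fourth-nearest is F at 1818.4 m.

F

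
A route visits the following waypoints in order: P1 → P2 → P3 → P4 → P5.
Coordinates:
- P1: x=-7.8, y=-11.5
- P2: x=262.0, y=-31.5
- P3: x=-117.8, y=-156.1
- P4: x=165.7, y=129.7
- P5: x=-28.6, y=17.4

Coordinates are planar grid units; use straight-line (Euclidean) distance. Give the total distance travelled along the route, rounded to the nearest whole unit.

Leg distances:
P1→P2: 270.5  (cumulative 270.5)
P2→P3: 399.7  (cumulative 670.3)
P3→P4: 402.6  (cumulative 1072.8)
P4→P5: 224.4  (cumulative 1297.2)
Total route length ≈ 1297.

1297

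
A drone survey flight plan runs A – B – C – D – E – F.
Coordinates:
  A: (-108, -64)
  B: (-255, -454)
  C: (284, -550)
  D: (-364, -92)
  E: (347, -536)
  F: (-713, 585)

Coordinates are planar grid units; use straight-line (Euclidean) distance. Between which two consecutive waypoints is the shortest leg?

Leg distances:
A→B: 416.8
B→C: 547.5
C→D: 793.5
D→E: 838.2
E→F: 1542.8
The shortest leg is A–B at 416.8.

A–B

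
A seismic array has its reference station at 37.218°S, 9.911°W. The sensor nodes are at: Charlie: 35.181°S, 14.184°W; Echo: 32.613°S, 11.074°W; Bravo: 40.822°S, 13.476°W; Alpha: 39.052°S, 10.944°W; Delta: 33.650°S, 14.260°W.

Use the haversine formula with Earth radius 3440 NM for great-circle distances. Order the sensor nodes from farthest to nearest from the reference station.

Delta, Echo, Bravo, Charlie, Alpha

Distance from the reference station at 37.218°S, 9.911°W to each:
Delta 33.650°S, 14.260°W: 301.8 NM
Echo 32.613°S, 11.074°W: 282.3 NM
Bravo 40.822°S, 13.476°W: 272.8 NM
Charlie 35.181°S, 14.184°W: 240.4 NM
Alpha 39.052°S, 10.944°W: 120.4 NM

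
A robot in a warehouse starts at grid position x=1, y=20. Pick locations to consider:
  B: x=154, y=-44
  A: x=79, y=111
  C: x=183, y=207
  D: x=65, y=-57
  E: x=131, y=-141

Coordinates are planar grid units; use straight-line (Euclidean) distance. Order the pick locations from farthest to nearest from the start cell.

Computing each straight-line distance from x=1, y=20:
C x=183, y=207: 260.9
E x=131, y=-141: 206.9
B x=154, y=-44: 165.8
A x=79, y=111: 119.9
D x=65, y=-57: 100.1

C, E, B, A, D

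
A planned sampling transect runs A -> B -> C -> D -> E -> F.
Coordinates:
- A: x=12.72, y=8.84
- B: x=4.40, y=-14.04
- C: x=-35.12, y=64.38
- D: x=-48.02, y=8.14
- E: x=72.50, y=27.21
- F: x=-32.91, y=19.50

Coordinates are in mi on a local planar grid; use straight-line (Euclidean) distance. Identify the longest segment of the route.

D–E

Leg distances:
A→B: 24.3 mi
B→C: 87.8 mi
C→D: 57.7 mi
D→E: 122.0 mi
E→F: 105.7 mi
The longest leg is D–E at 122.0 mi.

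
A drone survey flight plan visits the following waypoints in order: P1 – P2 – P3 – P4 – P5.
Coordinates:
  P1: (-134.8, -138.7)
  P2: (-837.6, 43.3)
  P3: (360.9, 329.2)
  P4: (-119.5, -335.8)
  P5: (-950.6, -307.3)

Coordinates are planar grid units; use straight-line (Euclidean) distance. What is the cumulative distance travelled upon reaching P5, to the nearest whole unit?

3610

Leg distances:
P1→P2: 726.0  (cumulative 726.0)
P2→P3: 1232.1  (cumulative 1958.1)
P3→P4: 820.4  (cumulative 2778.5)
P4→P5: 831.6  (cumulative 3610.1)
Cumulative distance at P5 ≈ 3610.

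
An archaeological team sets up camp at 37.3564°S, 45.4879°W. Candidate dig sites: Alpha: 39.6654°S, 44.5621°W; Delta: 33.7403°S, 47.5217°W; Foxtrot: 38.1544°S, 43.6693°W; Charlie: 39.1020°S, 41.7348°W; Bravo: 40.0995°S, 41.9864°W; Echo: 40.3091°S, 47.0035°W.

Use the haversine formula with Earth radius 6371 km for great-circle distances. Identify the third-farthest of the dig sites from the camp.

Charlie

Distances from the camp (37.3564°S, 45.4879°W):
Delta: 442.2 km
Bravo: 430.4 km
Charlie: 380.9 km
Echo: 353.6 km
Alpha: 269.1 km
Foxtrot: 182.8 km
The third-farthest is Charlie at 380.9 km.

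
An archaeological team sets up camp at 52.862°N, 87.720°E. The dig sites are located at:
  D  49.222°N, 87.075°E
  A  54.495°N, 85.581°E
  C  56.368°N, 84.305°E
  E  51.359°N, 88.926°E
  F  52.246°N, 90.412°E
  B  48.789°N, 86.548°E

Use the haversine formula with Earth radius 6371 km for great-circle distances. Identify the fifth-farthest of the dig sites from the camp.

F

Distances from the camp (52.862°N, 87.720°E):
B: 460.3 km
C: 447.5 km
D: 407.2 km
A: 229.8 km
F: 194.4 km
E: 186.3 km
The fifth-farthest is F at 194.4 km.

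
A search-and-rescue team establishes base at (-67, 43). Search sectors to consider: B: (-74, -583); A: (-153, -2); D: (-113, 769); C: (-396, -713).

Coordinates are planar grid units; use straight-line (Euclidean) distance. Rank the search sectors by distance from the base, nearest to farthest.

Computing each straight-line distance from (-67, 43):
A (-153, -2): 97.1
B (-74, -583): 626.0
D (-113, 769): 727.5
C (-396, -713): 824.5

A, B, D, C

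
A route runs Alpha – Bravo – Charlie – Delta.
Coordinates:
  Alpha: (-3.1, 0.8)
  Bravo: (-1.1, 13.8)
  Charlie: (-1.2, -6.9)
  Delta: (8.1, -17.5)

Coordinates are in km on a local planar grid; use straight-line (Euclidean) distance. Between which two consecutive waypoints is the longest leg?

Leg distances:
Alpha→Bravo: 13.2 km
Bravo→Charlie: 20.7 km
Charlie→Delta: 14.1 km
The longest leg is Bravo–Charlie at 20.7 km.

Bravo–Charlie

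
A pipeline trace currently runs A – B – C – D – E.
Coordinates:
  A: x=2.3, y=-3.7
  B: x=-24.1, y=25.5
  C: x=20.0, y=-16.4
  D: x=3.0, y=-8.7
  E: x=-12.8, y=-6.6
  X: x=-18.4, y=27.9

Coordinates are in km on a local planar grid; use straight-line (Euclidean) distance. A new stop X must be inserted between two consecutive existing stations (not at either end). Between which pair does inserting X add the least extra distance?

between B and C

Added distance for inserting X between each consecutive pair:
A–B: 4.6 km
B–C: 4.0 km
C–D: 82.4 km
D–E: 61.4 km
Smallest added distance is 4.0 km, inserting between B and C.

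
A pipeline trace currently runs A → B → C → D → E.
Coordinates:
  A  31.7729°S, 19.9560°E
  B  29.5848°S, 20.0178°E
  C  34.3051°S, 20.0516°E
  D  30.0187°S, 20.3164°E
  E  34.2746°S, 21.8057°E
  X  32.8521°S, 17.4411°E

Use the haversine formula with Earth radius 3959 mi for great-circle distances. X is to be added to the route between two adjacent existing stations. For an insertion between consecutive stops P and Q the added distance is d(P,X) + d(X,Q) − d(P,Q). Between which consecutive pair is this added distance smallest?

Added distance for inserting X between each consecutive pair:
A–B: 285.8 mi
B–C: 126.8 mi
C–D: 143.1 mi
D–E: 222.1 mi
Smallest added distance is 126.8 mi, inserting between B and C.

between B and C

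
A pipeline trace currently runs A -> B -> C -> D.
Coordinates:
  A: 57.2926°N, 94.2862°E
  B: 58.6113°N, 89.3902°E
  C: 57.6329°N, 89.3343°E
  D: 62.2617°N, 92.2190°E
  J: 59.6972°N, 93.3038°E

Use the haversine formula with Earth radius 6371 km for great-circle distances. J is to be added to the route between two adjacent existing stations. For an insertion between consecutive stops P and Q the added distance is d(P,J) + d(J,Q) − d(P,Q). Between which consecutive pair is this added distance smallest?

Added distance for inserting J between each consecutive pair:
A–B: 203.2 km
B–C: 469.3 km
C–D: 76.6 km
Smallest added distance is 76.6 km, inserting between C and D.

between C and D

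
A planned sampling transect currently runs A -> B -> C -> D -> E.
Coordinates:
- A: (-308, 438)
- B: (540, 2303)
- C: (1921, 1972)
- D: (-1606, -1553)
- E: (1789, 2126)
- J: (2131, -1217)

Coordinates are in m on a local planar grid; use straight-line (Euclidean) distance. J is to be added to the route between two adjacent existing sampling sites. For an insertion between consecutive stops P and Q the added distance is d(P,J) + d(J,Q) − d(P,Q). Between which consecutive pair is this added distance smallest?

between C and D

Added distance for inserting J between each consecutive pair:
A–B: 4761.6 m
B–C: 5638.7 m
C–D: 1961.5 m
D–E: 2106.4 m
Smallest added distance is 1961.5 m, inserting between C and D.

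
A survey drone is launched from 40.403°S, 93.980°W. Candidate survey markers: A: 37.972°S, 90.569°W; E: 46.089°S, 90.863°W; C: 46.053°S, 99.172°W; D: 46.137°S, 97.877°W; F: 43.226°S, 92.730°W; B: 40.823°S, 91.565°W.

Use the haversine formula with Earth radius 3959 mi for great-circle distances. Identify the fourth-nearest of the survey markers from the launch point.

E

Distances from the launch point (40.403°S, 93.980°W):
B: 130.0 mi
F: 205.4 mi
A: 248.1 mi
E: 423.0 mi
D: 441.9 mi
C: 469.6 mi
The fourth-nearest is E at 423.0 mi.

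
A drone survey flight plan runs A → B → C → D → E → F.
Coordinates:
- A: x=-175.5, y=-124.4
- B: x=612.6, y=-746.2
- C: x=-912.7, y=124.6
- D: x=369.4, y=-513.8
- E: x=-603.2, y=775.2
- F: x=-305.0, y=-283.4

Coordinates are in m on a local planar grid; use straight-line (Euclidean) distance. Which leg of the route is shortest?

A–B

Leg distances:
A→B: 1003.9 m
B→C: 1756.4 m
C→D: 1432.2 m
D→E: 1614.8 m
E→F: 1099.8 m
The shortest leg is A–B at 1003.9 m.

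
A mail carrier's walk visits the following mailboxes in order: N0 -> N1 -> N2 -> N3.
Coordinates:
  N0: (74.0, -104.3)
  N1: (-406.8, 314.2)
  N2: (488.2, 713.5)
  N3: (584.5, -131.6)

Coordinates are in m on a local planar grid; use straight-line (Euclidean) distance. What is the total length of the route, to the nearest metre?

Leg distances:
N0→N1: 637.4 m  (cumulative 637.4 m)
N1→N2: 980.0 m  (cumulative 1617.5 m)
N2→N3: 850.6 m  (cumulative 2468.0 m)
Total route length ≈ 2468 m.

2468 m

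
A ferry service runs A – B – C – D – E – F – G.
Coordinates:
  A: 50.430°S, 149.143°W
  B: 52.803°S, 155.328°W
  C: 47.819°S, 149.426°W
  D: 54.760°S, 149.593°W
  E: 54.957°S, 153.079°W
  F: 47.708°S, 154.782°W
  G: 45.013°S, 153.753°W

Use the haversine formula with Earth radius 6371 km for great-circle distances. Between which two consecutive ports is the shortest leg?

Leg distances:
A→B: 501.7 km
B→C: 694.3 km
C→D: 771.9 km
D→E: 224.2 km
E→F: 814.6 km
F→G: 309.9 km
The shortest leg is D–E at 224.2 km.

D–E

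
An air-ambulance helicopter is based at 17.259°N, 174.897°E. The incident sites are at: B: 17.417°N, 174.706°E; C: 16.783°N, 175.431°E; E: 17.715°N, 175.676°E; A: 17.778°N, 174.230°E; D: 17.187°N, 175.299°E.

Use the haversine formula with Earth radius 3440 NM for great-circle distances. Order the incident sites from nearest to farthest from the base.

B, D, C, A, E

Distances from the base:
B 17.417°N, 174.706°E: 14.5 NM
D 17.187°N, 175.299°E: 23.5 NM
C 16.783°N, 175.431°E: 41.9 NM
A 17.778°N, 174.230°E: 49.3 NM
E 17.715°N, 175.676°E: 52.3 NM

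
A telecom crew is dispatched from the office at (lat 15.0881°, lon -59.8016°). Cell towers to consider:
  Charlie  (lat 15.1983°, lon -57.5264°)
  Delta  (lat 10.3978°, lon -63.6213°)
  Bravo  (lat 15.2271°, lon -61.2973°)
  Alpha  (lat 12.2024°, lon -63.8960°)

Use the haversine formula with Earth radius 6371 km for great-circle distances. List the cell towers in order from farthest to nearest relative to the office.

Computing each great-circle distance from (lat 15.0881°, lon -59.8016°):
Delta (lat 10.3978°, lon -63.6213°): 666.0 km
Alpha (lat 12.2024°, lon -63.8960°): 546.5 km
Charlie (lat 15.1983°, lon -57.5264°): 244.5 km
Bravo (lat 15.2271°, lon -61.2973°): 161.3 km

Delta, Alpha, Charlie, Bravo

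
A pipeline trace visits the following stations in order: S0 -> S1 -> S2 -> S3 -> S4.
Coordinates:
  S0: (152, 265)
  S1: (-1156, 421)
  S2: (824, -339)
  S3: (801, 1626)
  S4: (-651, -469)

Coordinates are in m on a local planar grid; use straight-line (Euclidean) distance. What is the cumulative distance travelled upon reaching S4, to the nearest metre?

7952 m

Leg distances:
S0→S1: 1317.3 m  (cumulative 1317.3 m)
S1→S2: 2120.8 m  (cumulative 3438.1 m)
S2→S3: 1965.1 m  (cumulative 5403.3 m)
S3→S4: 2549.0 m  (cumulative 7952.2 m)
Cumulative distance at S4 ≈ 7952 m.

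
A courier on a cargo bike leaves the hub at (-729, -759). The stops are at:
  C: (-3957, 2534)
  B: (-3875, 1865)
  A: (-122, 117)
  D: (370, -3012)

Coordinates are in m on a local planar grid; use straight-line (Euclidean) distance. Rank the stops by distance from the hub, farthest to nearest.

Distance from the hub at (-729, -759) to each:
C (-3957, 2534): 4611.3 m
B (-3875, 1865): 4096.7 m
D (370, -3012): 2506.8 m
A (-122, 117): 1065.8 m

C, B, D, A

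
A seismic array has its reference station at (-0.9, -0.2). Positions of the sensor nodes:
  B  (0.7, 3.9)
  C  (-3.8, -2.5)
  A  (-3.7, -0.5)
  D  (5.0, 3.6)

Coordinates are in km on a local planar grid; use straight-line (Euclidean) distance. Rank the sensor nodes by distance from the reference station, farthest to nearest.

Distance from the reference station at (-0.9, -0.2) to each:
D (5.0, 3.6): 7.0 km
B (0.7, 3.9): 4.4 km
C (-3.8, -2.5): 3.7 km
A (-3.7, -0.5): 2.8 km

D, B, C, A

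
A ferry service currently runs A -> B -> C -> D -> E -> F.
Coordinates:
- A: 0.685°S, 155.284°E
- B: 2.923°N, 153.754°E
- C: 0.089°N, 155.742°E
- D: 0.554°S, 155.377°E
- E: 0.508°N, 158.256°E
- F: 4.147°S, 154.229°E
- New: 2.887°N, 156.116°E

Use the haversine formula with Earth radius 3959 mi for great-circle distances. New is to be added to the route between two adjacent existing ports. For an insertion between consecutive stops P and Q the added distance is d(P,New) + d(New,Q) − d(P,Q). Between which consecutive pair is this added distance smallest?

between B and C

Added distance for inserting New between each consecutive pair:
A–B: 145.7 mi
B–C: 118.9 mi
C–D: 387.1 mi
D–E: 252.2 mi
E–F: 299.1 mi
Smallest added distance is 118.9 mi, inserting between B and C.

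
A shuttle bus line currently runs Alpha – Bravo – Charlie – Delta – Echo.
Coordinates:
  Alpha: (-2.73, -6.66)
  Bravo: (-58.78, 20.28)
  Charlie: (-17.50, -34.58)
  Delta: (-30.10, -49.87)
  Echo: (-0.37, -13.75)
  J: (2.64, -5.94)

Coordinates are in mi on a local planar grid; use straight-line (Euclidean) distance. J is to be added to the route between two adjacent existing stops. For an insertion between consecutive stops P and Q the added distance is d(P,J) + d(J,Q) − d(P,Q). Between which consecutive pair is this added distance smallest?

Added distance for inserting J between each consecutive pair:
Alpha–Bravo: 10.0 mi
Bravo–Charlie: 33.1 mi
Charlie–Delta: 70.0 mi
Delta–Echo: 16.4 mi
Smallest added distance is 10.0 mi, inserting between Alpha and Bravo.

between Alpha and Bravo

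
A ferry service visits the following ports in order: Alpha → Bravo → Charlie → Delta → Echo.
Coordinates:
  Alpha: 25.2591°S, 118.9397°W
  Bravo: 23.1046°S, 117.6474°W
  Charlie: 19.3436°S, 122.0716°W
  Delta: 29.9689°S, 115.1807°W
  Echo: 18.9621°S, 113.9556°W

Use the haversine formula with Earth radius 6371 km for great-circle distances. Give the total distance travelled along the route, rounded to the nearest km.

3494 km

Leg distances:
Alpha→Bravo: 273.1 km  (cumulative 273.1 km)
Bravo→Charlie: 620.5 km  (cumulative 893.6 km)
Charlie→Delta: 1370.6 km  (cumulative 2264.2 km)
Delta→Echo: 1230.1 km  (cumulative 3494.3 km)
Total route length ≈ 3494 km.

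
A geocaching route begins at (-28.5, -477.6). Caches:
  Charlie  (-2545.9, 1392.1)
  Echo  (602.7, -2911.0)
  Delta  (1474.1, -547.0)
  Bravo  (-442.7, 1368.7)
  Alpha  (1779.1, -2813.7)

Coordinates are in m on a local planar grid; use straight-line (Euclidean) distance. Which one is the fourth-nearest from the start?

Distances from the start ((-28.5, -477.6)):
Delta: 1504.2 m
Bravo: 1892.2 m
Echo: 2513.9 m
Alpha: 2953.8 m
Charlie: 3135.8 m
The fourth-nearest is Alpha at 2953.8 m.

Alpha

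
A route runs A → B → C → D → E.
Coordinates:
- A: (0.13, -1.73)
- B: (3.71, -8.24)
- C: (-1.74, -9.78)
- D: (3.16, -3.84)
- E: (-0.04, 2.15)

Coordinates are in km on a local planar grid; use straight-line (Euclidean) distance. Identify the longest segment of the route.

C–D

Leg distances:
A→B: 7.4 km
B→C: 5.7 km
C→D: 7.7 km
D→E: 6.8 km
The longest leg is C–D at 7.7 km.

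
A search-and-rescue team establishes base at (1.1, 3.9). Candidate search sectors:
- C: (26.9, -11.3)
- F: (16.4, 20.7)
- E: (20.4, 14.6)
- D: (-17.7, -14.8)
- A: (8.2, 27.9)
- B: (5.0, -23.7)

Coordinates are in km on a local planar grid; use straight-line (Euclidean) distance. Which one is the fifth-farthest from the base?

F

Distance to each, sorted:
C: 29.9 km
B: 27.9 km
D: 26.5 km
A: 25.0 km
F: 22.7 km
E: 22.1 km
The fifth-farthest is F at 22.7 km.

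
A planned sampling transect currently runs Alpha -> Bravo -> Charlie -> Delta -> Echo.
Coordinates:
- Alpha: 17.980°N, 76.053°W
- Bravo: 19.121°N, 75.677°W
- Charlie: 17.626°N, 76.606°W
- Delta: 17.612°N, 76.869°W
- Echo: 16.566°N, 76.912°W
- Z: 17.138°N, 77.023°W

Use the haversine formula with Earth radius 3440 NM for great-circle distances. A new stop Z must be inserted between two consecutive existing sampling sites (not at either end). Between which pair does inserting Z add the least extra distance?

between Delta and Echo

Added distance for inserting Z between each consecutive pair:
Alpha–Bravo: 145.0 NM
Bravo–Charlie: 75.3 NM
Charlie–Delta: 52.5 NM
Delta–Echo: 1.9 NM
Smallest added distance is 1.9 NM, inserting between Delta and Echo.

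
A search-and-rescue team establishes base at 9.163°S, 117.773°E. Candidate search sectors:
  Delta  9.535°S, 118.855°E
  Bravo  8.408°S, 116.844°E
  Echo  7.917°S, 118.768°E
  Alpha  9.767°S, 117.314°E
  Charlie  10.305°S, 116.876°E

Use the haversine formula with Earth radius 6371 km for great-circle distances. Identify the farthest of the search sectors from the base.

Echo

Distance to each, sorted:
Echo: 176.5 km
Charlie: 160.6 km
Bravo: 132.2 km
Delta: 125.7 km
Alpha: 83.9 km
The farthest is Echo at 176.5 km.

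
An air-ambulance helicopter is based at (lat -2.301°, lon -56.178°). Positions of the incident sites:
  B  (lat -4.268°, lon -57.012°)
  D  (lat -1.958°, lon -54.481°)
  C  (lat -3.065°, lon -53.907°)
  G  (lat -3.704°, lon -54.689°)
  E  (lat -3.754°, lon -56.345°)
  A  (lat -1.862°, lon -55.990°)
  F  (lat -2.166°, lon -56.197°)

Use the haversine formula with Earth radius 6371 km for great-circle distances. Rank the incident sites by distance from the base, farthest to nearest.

Distance from the base at (lat -2.301°, lon -56.178°) to each:
C (lat -3.065°, lon -53.907°): 266.2 km
B (lat -4.268°, lon -57.012°): 237.5 km
G (lat -3.704°, lon -54.689°): 227.3 km
D (lat -1.958°, lon -54.481°): 192.4 km
E (lat -3.754°, lon -56.345°): 162.6 km
A (lat -1.862°, lon -55.990°): 53.1 km
F (lat -2.166°, lon -56.197°): 15.2 km

C, B, G, D, E, A, F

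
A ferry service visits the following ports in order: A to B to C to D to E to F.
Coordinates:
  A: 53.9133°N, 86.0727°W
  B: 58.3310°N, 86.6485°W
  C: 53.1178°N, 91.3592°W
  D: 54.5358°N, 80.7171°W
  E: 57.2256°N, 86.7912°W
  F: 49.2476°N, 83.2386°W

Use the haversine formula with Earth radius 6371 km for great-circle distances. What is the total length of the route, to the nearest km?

3258 km

Leg distances:
A→B: 492.5 km  (cumulative 492.5 km)
B→C: 650.1 km  (cumulative 1142.6 km)
C→D: 715.3 km  (cumulative 1857.8 km)
D→E: 482.4 km  (cumulative 2340.2 km)
E→F: 917.8 km  (cumulative 3258.0 km)
Total route length ≈ 3258 km.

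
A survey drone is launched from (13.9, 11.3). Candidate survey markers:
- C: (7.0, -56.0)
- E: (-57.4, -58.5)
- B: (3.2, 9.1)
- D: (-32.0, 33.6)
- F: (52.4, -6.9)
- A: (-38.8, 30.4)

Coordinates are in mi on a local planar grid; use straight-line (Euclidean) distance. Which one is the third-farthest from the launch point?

Distance to each, sorted:
E: 99.8 mi
C: 67.7 mi
A: 56.1 mi
D: 51.0 mi
F: 42.6 mi
B: 10.9 mi
The third-farthest is A at 56.1 mi.

A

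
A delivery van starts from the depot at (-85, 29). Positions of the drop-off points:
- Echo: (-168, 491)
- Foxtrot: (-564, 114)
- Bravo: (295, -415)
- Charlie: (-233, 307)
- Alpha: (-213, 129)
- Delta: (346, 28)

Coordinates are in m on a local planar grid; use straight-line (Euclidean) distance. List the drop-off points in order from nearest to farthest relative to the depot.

Alpha, Charlie, Delta, Echo, Foxtrot, Bravo

Computing each straight-line distance from (-85, 29):
Alpha (-213, 129): 162.4 m
Charlie (-233, 307): 314.9 m
Delta (346, 28): 431.0 m
Echo (-168, 491): 469.4 m
Foxtrot (-564, 114): 486.5 m
Bravo (295, -415): 584.4 m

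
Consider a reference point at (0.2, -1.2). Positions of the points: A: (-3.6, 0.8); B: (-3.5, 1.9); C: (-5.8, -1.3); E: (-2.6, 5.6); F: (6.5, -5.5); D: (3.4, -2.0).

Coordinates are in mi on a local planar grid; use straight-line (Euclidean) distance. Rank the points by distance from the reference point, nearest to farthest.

D, A, B, C, E, F

Distance from the reference point at (0.2, -1.2) to each:
D (3.4, -2.0): 3.3 mi
A (-3.6, 0.8): 4.3 mi
B (-3.5, 1.9): 4.8 mi
C (-5.8, -1.3): 6.0 mi
E (-2.6, 5.6): 7.4 mi
F (6.5, -5.5): 7.6 mi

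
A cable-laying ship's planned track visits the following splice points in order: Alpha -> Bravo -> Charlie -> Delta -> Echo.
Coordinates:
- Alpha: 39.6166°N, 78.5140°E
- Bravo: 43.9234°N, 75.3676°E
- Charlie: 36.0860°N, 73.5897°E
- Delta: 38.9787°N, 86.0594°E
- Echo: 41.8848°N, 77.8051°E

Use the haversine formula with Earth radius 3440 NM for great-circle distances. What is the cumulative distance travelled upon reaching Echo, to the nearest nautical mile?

1805 NM

Leg distances:
Alpha→Bravo: 294.4 NM  (cumulative 294.4 NM)
Bravo→Charlie: 477.6 NM  (cumulative 772.0 NM)
Charlie→Delta: 618.0 NM  (cumulative 1390.0 NM)
Delta→Echo: 415.4 NM  (cumulative 1805.4 NM)
Cumulative distance at Echo ≈ 1805 NM.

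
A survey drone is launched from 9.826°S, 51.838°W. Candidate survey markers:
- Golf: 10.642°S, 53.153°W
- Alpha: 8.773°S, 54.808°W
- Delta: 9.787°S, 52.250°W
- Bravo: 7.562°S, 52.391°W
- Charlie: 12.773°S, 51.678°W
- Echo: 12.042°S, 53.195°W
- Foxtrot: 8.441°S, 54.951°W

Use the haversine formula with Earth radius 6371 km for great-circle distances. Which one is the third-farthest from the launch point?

Charlie

Distances from the launch point (9.826°S, 51.838°W):
Foxtrot: 374.8 km
Alpha: 346.3 km
Charlie: 328.2 km
Echo: 287.5 km
Bravo: 259.0 km
Golf: 170.1 km
Delta: 45.4 km
The third-farthest is Charlie at 328.2 km.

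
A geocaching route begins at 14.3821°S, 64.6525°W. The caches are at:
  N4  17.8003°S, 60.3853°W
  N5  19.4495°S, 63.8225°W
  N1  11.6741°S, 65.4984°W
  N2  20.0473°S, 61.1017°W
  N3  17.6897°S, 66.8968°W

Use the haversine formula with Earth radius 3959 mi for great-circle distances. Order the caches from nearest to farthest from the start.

Computing each great-circle distance from 14.3821°S, 64.6525°W:
N1 11.6741°S, 65.4984°W: 195.6 mi
N3 17.6897°S, 66.8968°W: 272.8 mi
N5 19.4495°S, 63.8225°W: 354.4 mi
N4 17.8003°S, 60.3853°W: 368.8 mi
N2 20.0473°S, 61.1017°W: 456.2 mi

N1, N3, N5, N4, N2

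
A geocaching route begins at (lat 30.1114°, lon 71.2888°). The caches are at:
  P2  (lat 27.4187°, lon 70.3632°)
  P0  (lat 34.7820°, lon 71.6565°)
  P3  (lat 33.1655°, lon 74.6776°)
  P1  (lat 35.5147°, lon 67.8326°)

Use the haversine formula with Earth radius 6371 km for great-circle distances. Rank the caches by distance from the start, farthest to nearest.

Distance from the start at (lat 30.1114°, lon 71.2888°) to each:
P1 (lat 35.5147°, lon 67.8326°): 682.0 km
P0 (lat 34.7820°, lon 71.6565°): 520.5 km
P3 (lat 33.1655°, lon 74.6776°): 467.1 km
P2 (lat 27.4187°, lon 70.3632°): 312.7 km

P1, P0, P3, P2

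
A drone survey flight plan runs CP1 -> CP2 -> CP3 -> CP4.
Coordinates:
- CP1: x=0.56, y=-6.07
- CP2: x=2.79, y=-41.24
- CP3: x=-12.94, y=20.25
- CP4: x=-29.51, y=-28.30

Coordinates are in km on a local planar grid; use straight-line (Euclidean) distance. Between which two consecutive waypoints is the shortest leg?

CP1–CP2

Leg distances:
CP1→CP2: 35.2 km
CP2→CP3: 63.5 km
CP3→CP4: 51.3 km
The shortest leg is CP1–CP2 at 35.2 km.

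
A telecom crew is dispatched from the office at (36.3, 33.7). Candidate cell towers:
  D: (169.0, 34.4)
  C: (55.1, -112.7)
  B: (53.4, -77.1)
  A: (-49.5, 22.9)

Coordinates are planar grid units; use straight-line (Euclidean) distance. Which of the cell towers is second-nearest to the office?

B

Distances from the office ((36.3, 33.7)):
A: 86.5
B: 112.1
D: 132.7
C: 147.6
The second-nearest is B at 112.1.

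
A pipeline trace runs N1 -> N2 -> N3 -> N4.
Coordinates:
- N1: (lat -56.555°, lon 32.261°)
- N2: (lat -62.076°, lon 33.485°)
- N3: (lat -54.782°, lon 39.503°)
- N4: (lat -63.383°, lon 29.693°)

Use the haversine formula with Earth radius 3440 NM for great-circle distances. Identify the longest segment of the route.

N3–N4

Leg distances:
N1→N2: 333.6 NM
N2→N3: 476.6 NM
N3→N4: 597.1 NM
The longest leg is N3–N4 at 597.1 NM.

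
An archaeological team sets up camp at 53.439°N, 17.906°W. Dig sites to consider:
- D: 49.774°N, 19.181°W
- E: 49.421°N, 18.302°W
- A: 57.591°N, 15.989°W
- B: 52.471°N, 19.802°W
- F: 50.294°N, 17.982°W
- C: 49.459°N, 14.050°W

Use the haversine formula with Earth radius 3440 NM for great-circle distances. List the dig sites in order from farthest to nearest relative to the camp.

Distances from the camp:
C 49.459°N, 14.050°W: 279.0 NM
A 57.591°N, 15.989°W: 257.6 NM
E 49.421°N, 18.302°W: 241.7 NM
D 49.774°N, 19.181°W: 225.1 NM
F 50.294°N, 17.982°W: 188.8 NM
B 52.471°N, 19.802°W: 89.9 NM

C, A, E, D, F, B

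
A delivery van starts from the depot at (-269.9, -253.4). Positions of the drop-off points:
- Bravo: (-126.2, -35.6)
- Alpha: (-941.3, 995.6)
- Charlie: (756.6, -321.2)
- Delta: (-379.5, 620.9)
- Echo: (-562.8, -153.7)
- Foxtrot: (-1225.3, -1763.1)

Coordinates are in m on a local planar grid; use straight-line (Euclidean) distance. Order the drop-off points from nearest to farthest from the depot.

Computing each straight-line distance from (-269.9, -253.4):
Bravo (-126.2, -35.6): 260.9 m
Echo (-562.8, -153.7): 309.4 m
Delta (-379.5, 620.9): 881.1 m
Charlie (756.6, -321.2): 1028.7 m
Alpha (-941.3, 995.6): 1418.0 m
Foxtrot (-1225.3, -1763.1): 1786.6 m

Bravo, Echo, Delta, Charlie, Alpha, Foxtrot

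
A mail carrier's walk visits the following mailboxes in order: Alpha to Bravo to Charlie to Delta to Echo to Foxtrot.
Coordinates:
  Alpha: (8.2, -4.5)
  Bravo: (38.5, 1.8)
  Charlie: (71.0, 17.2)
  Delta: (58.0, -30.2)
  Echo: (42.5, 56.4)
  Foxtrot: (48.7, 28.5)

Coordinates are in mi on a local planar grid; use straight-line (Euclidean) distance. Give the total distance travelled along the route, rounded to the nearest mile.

Leg distances:
Alpha→Bravo: 30.9 mi  (cumulative 30.9 mi)
Bravo→Charlie: 36.0 mi  (cumulative 66.9 mi)
Charlie→Delta: 49.2 mi  (cumulative 116.1 mi)
Delta→Echo: 88.0 mi  (cumulative 204.0 mi)
Echo→Foxtrot: 28.6 mi  (cumulative 232.6 mi)
Total route length ≈ 233 mi.

233 mi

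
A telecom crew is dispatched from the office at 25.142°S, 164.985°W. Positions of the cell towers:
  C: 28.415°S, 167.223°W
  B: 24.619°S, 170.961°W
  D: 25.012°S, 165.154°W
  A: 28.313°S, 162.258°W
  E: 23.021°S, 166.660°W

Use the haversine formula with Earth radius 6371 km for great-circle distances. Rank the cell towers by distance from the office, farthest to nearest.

Computing each great-circle distance from 25.142°S, 164.985°W:
B 24.619°S, 170.961°W: 605.6 km
A 28.313°S, 162.258°W: 444.6 km
C 28.415°S, 167.223°W: 426.4 km
E 23.021°S, 166.660°W: 290.7 km
D 25.012°S, 165.154°W: 22.3 km

B, A, C, E, D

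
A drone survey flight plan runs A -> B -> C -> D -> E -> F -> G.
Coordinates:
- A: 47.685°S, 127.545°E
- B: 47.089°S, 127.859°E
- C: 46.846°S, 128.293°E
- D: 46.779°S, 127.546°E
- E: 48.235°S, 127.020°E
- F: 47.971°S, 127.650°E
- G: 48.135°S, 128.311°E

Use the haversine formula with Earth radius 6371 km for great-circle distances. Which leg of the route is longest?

Leg distances:
A→B: 70.4 km
B→C: 42.6 km
C→D: 57.3 km
D→E: 166.6 km
E→F: 55.2 km
F→G: 52.4 km
The longest leg is D–E at 166.6 km.

D–E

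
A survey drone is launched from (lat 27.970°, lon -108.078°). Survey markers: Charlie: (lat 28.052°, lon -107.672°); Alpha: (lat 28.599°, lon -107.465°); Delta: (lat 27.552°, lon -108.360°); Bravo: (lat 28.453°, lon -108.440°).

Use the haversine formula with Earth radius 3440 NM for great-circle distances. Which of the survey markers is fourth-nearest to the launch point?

Alpha

Distances from the launch point ((lat 27.970°, lon -108.078°)):
Charlie: 22.1 NM
Delta: 29.2 NM
Bravo: 34.8 NM
Alpha: 49.8 NM
The fourth-nearest is Alpha at 49.8 NM.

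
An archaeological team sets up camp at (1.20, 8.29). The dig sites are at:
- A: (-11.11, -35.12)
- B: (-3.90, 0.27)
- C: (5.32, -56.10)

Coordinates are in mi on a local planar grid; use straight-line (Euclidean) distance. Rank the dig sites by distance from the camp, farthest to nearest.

Distance from the camp at (1.20, 8.29) to each:
C (5.32, -56.10): 64.5 mi
A (-11.11, -35.12): 45.1 mi
B (-3.90, 0.27): 9.5 mi

C, A, B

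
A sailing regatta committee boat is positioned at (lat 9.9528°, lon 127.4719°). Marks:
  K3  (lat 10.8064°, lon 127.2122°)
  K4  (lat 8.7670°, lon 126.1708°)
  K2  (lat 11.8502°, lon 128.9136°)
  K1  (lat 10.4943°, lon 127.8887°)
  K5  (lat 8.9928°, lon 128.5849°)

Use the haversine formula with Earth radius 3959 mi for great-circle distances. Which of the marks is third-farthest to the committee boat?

Distances from the committee boat ((lat 9.9528°, lon 127.4719°)):
K2: 163.6 mi
K4: 120.8 mi
K5: 100.8 mi
K3: 61.6 mi
K1: 46.9 mi
The third-farthest is K5 at 100.8 mi.

K5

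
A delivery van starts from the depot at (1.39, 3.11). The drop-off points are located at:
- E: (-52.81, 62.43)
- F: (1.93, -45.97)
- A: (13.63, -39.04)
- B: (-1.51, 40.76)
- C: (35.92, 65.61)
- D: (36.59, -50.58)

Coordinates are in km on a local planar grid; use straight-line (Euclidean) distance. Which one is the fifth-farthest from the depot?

Distance to each, sorted:
E: 80.4 km
C: 71.4 km
D: 64.2 km
F: 49.1 km
A: 43.9 km
B: 37.8 km
The fifth-farthest is A at 43.9 km.

A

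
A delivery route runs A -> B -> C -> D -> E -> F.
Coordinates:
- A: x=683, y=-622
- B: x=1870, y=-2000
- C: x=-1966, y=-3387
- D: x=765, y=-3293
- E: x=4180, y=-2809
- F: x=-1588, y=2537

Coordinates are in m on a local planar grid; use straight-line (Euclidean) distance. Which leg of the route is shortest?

Leg distances:
A→B: 1818.8 m
B→C: 4079.1 m
C→D: 2732.6 m
D→E: 3449.1 m
E→F: 7864.4 m
The shortest leg is A–B at 1818.8 m.

A–B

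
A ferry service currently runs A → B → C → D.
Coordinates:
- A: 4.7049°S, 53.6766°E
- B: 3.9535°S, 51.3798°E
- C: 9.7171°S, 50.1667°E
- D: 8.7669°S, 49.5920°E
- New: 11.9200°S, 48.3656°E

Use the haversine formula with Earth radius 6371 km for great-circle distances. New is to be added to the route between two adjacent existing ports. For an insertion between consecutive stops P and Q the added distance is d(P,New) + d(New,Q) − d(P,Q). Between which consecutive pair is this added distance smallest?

between C and D

Added distance for inserting New between each consecutive pair:
A–B: 1670.2 km
B–C: 605.3 km
C–D: 566.5 km
Smallest added distance is 566.5 km, inserting between C and D.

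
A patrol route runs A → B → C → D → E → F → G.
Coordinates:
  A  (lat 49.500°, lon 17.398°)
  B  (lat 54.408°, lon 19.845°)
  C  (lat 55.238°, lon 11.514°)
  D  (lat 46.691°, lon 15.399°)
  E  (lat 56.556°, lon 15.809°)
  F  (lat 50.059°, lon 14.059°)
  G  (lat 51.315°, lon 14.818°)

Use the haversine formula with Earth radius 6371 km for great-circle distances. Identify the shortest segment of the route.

Leg distances:
A→B: 570.8 km
B→C: 541.3 km
C→D: 988.2 km
D→E: 1097.3 km
E→F: 731.7 km
F→G: 149.5 km
The shortest leg is F–G at 149.5 km.

F–G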